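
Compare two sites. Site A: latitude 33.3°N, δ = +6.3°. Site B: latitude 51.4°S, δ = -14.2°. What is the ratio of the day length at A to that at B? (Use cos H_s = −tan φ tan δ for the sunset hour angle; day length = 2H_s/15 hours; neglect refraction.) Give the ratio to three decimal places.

A: H_s = arccos(−tan 33.3° · tan 6.3°) = 94.16°, so 2H_s/15 = 12.5547 h.
B: H_s = arccos(−tan -51.4° · tan -14.2°) = 108.48°, so 2H_s/15 = 14.4640 h.
Ratio A/B = 12.5547 / 14.4640 = 0.8680.

0.868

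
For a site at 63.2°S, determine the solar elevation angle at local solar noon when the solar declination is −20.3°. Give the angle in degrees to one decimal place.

At local solar noon the hour angle is zero, so the elevation is 90° − |φ − δ| = 90° − |-63.2° − (-20.3°)| = 90° − 42.9° = 47.1°.

47.1°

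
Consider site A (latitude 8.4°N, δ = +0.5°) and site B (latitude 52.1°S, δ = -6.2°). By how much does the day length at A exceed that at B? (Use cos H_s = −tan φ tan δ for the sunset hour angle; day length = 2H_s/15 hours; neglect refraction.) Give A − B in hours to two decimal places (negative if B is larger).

A: H_s = arccos(−tan 8.4° · tan 0.5°) = 90.07°, so 2H_s/15 = 12.0093 h.
B: H_s = arccos(−tan -52.1° · tan -6.2°) = 98.02°, so 2H_s/15 = 13.0693 h.
A − B = 12.0093 − 13.0693 = -1.0600 h.

-1.06 h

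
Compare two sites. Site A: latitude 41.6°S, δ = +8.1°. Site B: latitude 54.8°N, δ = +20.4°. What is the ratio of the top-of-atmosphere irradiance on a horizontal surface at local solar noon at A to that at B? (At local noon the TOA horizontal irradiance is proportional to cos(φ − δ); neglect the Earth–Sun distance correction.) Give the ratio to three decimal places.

A: cos θ_z = cos(-41.6° − (8.1°)) = 0.6468.
B: cos θ_z = cos(54.8° − (20.4°)) = 0.8251.
Ratio A/B = 0.6468 / 0.8251 = 0.7839.

0.784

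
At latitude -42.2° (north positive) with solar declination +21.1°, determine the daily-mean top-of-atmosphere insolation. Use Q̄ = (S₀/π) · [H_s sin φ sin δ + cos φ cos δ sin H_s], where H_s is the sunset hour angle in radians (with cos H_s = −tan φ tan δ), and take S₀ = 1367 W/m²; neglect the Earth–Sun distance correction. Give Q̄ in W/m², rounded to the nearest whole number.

154 W/m²

−tan φ tan δ = −(-0.9067)(0.3859) = 0.3499; H_s = arccos(0.3499) = 69.52°. In radians, H_s = 1.2134.
H_s sin φ sin δ = 1.2134 × -0.6717 × 0.3600 = -0.2934.
cos φ cos δ sin H_s = 0.7408 × 0.9330 × 0.9368 = 0.6475.
Q̄ = (1367/π) × (-0.2934 + 0.6475) = 435.13 × 0.3541 = 154.08 W/m².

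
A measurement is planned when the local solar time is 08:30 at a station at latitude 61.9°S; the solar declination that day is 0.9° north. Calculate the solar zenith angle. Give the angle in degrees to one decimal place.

74.2°

Hour angle H = 15° × (8.5 − 12) = -52.50°.
cos θ_z = sin φ sin δ + cos φ cos δ cos H = (-0.8821)(0.0157) + (0.4710)(0.9999)(0.6088) = 0.2729.
θ_z = arccos(0.2729) = 74.16°.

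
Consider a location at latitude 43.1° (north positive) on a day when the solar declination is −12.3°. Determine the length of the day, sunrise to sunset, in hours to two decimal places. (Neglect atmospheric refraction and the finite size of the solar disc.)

10.43 hours

The sunset hour angle satisfies cos H_s = −tan φ tan δ = 0.2040, giving H_s = 78.23°.
Day length = 2 H_s / 15° h⁻¹ = 156.46° / 15 = 10.431 h.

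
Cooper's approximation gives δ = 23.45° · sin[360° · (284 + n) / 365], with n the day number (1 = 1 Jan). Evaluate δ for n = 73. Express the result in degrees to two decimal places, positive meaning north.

-3.22°

360 × (284 + 73) / 365 = 352.110°; sin(352.110°) = -0.1373.
δ = 23.45 × -0.1373 = -3.220° ≈ -3.22°.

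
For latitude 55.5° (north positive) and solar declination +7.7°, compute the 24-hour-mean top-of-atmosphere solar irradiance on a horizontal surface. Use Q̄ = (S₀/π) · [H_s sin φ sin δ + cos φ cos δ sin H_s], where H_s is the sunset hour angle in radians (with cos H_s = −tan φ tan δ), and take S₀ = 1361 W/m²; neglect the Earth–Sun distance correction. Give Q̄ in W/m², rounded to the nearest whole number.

cos H_s = −tan(55.5°) · tan(7.7°) = -0.1967, so H_s = arccos(-0.1967) = 101.34°. In radians, H_s = 1.7687.
H_s sin φ sin δ = 1.7687 × 0.8241 × 0.1340 = 0.1953.
cos φ cos δ sin H_s = 0.5664 × 0.9910 × 0.9805 = 0.5504.
Q̄ = (1361/π) × (0.1953 + 0.5504) = 433.22 × 0.7457 = 323.05 W/m².

323 W/m²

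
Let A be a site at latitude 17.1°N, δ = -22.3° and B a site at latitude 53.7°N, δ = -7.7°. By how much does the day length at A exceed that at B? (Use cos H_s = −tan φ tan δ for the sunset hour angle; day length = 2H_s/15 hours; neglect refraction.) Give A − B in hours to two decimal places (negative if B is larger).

A: H_s = arccos(−tan 17.1° · tan -22.3°) = 82.75°, so 2H_s/15 = 11.0333 h.
B: H_s = arccos(−tan 53.7° · tan -7.7°) = 79.39°, so 2H_s/15 = 10.5853 h.
A − B = 11.0333 − 10.5853 = 0.4480 h.

+0.45 h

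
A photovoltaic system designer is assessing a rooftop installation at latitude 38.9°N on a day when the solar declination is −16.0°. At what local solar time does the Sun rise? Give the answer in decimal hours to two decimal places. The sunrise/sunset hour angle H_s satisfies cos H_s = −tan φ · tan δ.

cos H_s = −tan(38.9°) · tan(-16.0°) = 0.2314, so H_s = arccos(0.2314) = 76.62°.
Sunrise is at 12 − H_s/15 = 12 − 5.108 = 6.892 h local solar time.

6.89 h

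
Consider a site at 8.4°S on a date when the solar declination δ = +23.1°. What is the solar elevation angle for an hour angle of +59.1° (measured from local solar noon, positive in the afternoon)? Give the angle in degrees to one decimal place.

24.2°

With φ = -8.4°, δ = 23.1°, H = 59.10°: sin φ sin δ = -0.0573, cos φ cos δ cos H = 0.4673, so cos θ_z = 0.4100.
θ_z = arccos(0.4100) = 65.80°, so the elevation is 90° − 65.80° = 24.20°.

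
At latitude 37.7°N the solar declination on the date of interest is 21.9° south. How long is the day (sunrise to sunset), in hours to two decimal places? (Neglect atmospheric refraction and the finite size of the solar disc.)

9.59 hours

−tan φ tan δ = −(0.7729)(-0.4020) = 0.3107; H_s = arccos(0.3107) = 71.90°.
Day length = 2 H_s / 15° h⁻¹ = 143.80° / 15 = 9.587 h.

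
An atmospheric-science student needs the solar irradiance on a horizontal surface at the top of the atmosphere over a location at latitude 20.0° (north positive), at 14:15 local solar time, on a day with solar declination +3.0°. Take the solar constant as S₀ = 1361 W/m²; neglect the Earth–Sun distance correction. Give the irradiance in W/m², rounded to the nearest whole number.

1086 W/m²

Hour angle H = 15° × (14.25 − 12) = 33.75°.
cos θ_z = sin φ sin δ + cos φ cos δ cos H = (0.3420)(0.0523) + (0.9397)(0.9986)(0.8315) = 0.7982.
Top-of-atmosphere irradiance = S₀ cos θ_z = 1361 × 0.7982 = 1086.35 W/m².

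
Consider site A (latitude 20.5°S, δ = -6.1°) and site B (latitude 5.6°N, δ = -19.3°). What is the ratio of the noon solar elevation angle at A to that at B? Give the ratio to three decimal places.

1.161

A: 90° − |-20.5 − (-6.1)| = 75.60°.
B: 90° − |5.6 − (-19.3)| = 65.10°.
Ratio A/B = 75.6000 / 65.1000 = 1.1613.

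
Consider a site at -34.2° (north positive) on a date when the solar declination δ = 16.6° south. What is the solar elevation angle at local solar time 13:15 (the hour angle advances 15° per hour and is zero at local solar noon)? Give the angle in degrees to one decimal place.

Hour angle H = 15° × (13.25 − 12) = 18.75°.
With φ = -34.2°, δ = -16.6°, H = 18.75°: sin φ sin δ = 0.1606, cos φ cos δ cos H = 0.7505, so cos θ_z = 0.9111.
θ_z = arccos(0.9111) = 24.34°, so the elevation is 90° − 24.34° = 65.66°.

65.7°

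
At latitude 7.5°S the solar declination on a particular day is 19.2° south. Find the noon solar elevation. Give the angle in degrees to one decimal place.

78.3°

At local solar noon the hour angle is zero, so the elevation is 90° − |φ − δ| = 90° − |-7.5° − (-19.2°)| = 90° − 11.7° = 78.3°.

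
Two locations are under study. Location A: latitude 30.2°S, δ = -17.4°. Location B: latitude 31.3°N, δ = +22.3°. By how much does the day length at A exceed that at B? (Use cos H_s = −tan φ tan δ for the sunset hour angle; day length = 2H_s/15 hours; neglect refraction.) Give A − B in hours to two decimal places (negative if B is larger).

A: H_s = arccos(−tan -30.2° · tan -17.4°) = 100.51°, so 2H_s/15 = 13.4013 h.
B: H_s = arccos(−tan 31.3° · tan 22.3°) = 104.44°, so 2H_s/15 = 13.9253 h.
A − B = 13.4013 − 13.9253 = -0.5240 h.

-0.52 h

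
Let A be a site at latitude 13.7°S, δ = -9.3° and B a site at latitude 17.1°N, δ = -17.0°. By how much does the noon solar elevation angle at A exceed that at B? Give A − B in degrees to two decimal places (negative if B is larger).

+29.70°

A: 90° − |-13.7 − (-9.3)| = 85.60°.
B: 90° − |17.1 − (-17.0)| = 55.90°.
A − B = 85.60 − 55.90 = 29.70°.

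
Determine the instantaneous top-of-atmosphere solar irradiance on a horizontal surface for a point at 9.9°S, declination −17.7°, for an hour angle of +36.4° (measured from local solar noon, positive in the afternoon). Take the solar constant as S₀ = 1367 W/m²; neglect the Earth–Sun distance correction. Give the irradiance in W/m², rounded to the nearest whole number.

cos θ_z = sin φ sin δ + cos φ cos δ cos H = (-0.1719)(-0.3040) + (0.9851)(0.9527)(0.8049) = 0.8077.
Top-of-atmosphere irradiance = S₀ cos θ_z = 1367 × 0.8077 = 1104.13 W/m².

1104 W/m²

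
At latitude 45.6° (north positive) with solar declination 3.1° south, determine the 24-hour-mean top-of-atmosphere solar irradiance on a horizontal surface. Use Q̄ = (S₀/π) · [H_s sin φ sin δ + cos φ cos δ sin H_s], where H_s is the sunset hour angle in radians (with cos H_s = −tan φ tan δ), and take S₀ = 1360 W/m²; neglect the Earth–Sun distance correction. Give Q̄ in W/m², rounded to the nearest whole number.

277 W/m²

cos H_s = −tan(45.6°) · tan(-3.1°) = 0.0553, so H_s = arccos(0.0553) = 86.83°. In radians, H_s = 1.5155.
H_s sin φ sin δ = 1.5155 × 0.7145 × -0.0541 = -0.0586.
cos φ cos δ sin H_s = 0.6997 × 0.9985 × 0.9985 = 0.6976.
Q̄ = (1360/π) × (-0.0586 + 0.6976) = 432.90 × 0.6390 = 276.62 W/m².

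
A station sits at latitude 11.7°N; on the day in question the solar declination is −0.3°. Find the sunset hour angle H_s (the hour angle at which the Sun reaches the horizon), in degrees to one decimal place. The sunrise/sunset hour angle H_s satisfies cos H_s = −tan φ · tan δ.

−tan φ tan δ = −(0.2071)(-0.0052) = 0.0011; H_s = arccos(0.0011) = 89.94°.

89.9°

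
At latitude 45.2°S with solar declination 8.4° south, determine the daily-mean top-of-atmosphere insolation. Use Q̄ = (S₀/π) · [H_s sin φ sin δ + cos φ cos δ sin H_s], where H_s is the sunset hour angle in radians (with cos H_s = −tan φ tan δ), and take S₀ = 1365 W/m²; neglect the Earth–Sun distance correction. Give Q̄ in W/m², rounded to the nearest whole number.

377 W/m²

The sunset hour angle satisfies cos H_s = −tan φ tan δ = -0.1487, giving H_s = 98.55°. In radians, H_s = 1.7200.
H_s sin φ sin δ = 1.7200 × -0.7096 × -0.1461 = 0.1783.
cos φ cos δ sin H_s = 0.7046 × 0.9893 × 0.9889 = 0.6893.
Q̄ = (1365/π) × (0.1783 + 0.6893) = 434.49 × 0.8676 = 376.96 W/m².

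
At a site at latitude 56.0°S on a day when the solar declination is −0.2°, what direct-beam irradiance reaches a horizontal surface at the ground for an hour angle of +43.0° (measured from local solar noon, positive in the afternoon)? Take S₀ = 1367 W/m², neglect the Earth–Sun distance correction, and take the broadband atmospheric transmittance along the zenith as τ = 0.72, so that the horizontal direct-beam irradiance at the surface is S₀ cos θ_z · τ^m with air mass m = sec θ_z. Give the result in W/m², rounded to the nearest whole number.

254 W/m²

cos θ_z = sin(-56.0°) sin(-0.2°) + cos(-56.0°) cos(-0.2°) cos(43.00°) = 0.0029 + 0.4090 = 0.4119.
Air mass m = 1/cos θ_z = 1/0.4119 = 2.428; τ^m = 0.72^2.428 = 0.4504.
Surface direct beam = 1367 × 0.4119 × 0.4504 = 253.61 W/m².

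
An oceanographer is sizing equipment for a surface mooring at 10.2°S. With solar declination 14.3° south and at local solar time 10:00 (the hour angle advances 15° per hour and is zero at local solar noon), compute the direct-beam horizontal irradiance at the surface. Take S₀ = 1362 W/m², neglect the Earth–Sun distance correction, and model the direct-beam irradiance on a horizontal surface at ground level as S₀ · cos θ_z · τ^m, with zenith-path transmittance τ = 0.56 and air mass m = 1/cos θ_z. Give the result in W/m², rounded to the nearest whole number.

608 W/m²

Hour angle H = 15° × (10 − 12) = -30.00°.
With φ = -10.2°, δ = -14.3°, H = -30.00°: sin φ sin δ = 0.0437, cos φ cos δ cos H = 0.8259, so cos θ_z = 0.8696.
Air mass m = 1/cos θ_z = 1/0.8696 = 1.150; τ^m = 0.56^1.150 = 0.5134.
Surface direct beam = 1362 × 0.8696 × 0.5134 = 608.07 W/m².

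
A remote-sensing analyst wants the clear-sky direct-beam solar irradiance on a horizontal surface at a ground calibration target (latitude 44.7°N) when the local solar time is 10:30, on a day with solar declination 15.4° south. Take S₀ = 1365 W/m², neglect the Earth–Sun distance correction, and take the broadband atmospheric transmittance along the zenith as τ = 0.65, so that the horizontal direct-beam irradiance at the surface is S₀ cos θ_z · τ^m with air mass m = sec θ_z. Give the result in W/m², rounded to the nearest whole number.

Hour angle H = 15° × (10.5 − 12) = -22.50°.
cos θ_z = sin(44.7°) sin(-15.4°) + cos(44.7°) cos(-15.4°) cos(-22.50°) = -0.1868 + 0.6331 = 0.4463.
Air mass m = 1/cos θ_z = 1/0.4463 = 2.241; τ^m = 0.65^2.241 = 0.3808.
Surface direct beam = 1365 × 0.4463 × 0.3808 = 231.98 W/m².

232 W/m²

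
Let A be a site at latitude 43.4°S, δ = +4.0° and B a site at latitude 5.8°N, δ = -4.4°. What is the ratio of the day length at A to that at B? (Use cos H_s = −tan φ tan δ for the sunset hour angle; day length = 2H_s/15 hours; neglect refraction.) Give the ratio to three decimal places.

0.963

A: H_s = arccos(−tan -43.4° · tan 4.0°) = 86.21°, so 2H_s/15 = 11.4947 h.
B: H_s = arccos(−tan 5.8° · tan -4.4°) = 89.55°, so 2H_s/15 = 11.9400 h.
Ratio A/B = 11.4947 / 11.9400 = 0.9627.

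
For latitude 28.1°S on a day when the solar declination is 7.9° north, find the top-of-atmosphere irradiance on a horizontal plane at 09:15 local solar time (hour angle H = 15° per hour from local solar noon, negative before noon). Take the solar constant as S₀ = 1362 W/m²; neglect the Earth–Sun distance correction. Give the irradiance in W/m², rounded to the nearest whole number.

807 W/m²

Hour angle H = 15° × (9.25 − 12) = -41.25°.
cos θ_z = sin(-28.1°) sin(7.9°) + cos(-28.1°) cos(7.9°) cos(-41.25°) = -0.0647 + 0.6569 = 0.5922.
Top-of-atmosphere irradiance = S₀ cos θ_z = 1362 × 0.5922 = 806.58 W/m².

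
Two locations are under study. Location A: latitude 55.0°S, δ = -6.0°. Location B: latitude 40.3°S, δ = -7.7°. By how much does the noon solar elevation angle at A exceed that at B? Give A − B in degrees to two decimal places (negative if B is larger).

-16.40°

A: 90° − |-55.0 − (-6.0)| = 41.00°.
B: 90° − |-40.3 − (-7.7)| = 57.40°.
A − B = 41.00 − 57.40 = -16.40°.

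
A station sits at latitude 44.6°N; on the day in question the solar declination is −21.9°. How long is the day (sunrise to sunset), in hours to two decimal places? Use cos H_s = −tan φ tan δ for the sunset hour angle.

−tan φ tan δ = −(0.9861)(-0.4020) = 0.3964; H_s = arccos(0.3964) = 66.65°.
Day length = 2 H_s / 15° h⁻¹ = 133.30° / 15 = 8.887 h.

8.89 hours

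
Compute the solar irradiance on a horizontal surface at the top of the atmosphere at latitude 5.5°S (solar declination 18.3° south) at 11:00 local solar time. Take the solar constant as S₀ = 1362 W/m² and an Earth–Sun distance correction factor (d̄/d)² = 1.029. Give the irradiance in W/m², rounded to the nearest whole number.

1322 W/m²

Hour angle H = 15° × (11 − 12) = -15.00°.
With φ = -5.5°, δ = -18.3°, H = -15.00°: sin φ sin δ = 0.0301, cos φ cos δ cos H = 0.9129, so cos θ_z = 0.9430.
Top-of-atmosphere irradiance = S₀ (d̄/d)² cos θ_z = 1362 × 1.029 × 0.9430 = 1321.61 W/m².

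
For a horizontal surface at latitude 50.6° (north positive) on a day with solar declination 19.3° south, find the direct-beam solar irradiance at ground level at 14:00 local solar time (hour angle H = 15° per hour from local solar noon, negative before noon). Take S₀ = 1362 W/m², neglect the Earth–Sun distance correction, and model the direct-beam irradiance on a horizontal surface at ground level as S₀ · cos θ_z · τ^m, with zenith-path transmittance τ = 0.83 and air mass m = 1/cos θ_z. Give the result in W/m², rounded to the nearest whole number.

Hour angle H = 15° × (14 − 12) = 30.00°.
With φ = 50.6°, δ = -19.3°, H = 30.00°: sin φ sin δ = -0.2554, cos φ cos δ cos H = 0.5188, so cos θ_z = 0.2634.
Air mass m = 1/cos θ_z = 1/0.2634 = 3.797; τ^m = 0.83^3.797 = 0.4929.
Surface direct beam = 1362 × 0.2634 × 0.4929 = 176.83 W/m².

177 W/m²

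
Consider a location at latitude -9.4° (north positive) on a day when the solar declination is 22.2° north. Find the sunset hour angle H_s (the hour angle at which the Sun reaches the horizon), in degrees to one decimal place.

−tan φ tan δ = −(-0.1655)(0.4081) = 0.0675; H_s = arccos(0.0675) = 86.13°.

86.1°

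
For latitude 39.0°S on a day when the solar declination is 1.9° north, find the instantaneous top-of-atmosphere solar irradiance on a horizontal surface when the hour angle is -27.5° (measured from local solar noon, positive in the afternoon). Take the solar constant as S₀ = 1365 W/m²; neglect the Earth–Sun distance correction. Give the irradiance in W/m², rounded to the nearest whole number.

cos θ_z = sin φ sin δ + cos φ cos δ cos H = (-0.6293)(0.0332) + (0.7771)(0.9995)(0.8870) = 0.6681.
Top-of-atmosphere irradiance = S₀ cos θ_z = 1365 × 0.6681 = 911.96 W/m².

912 W/m²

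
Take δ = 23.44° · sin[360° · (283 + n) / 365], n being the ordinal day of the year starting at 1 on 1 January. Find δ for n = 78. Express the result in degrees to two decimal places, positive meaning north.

-1.61°

360 × (283 + 78) / 365 = 356.055°; sin(356.055°) = -0.0688.
δ = 23.44 × -0.0688 = -1.613° ≈ -1.61°.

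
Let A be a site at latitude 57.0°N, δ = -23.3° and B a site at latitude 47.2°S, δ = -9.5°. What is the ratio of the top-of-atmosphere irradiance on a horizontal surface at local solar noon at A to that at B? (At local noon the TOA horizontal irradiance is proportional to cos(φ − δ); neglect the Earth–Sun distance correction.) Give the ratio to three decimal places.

0.213

A: cos θ_z = cos(57.0° − (-23.3°)) = 0.1685.
B: cos θ_z = cos(-47.2° − (-9.5°)) = 0.7912.
Ratio A/B = 0.1685 / 0.7912 = 0.2130.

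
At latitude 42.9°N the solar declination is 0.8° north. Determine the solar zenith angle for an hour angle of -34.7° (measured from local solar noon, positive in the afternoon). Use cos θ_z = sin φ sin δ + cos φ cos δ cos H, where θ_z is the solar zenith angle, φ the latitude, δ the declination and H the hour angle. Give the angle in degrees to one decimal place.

cos θ_z = sin φ sin δ + cos φ cos δ cos H = (0.6807)(0.0140) + (0.7325)(0.9999)(0.8221) = 0.6117.
θ_z = arccos(0.6117) = 52.29°.

52.3°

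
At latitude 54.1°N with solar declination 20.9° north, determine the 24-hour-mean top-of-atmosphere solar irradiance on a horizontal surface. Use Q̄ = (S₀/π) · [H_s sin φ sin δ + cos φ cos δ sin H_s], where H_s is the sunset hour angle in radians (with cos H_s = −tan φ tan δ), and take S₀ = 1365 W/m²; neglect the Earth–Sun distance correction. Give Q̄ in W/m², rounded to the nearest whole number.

469 W/m²

−tan φ tan δ = −(1.3814)(0.3819) = -0.5276; H_s = arccos(-0.5276) = 121.84°. In radians, H_s = 2.1265.
H_s sin φ sin δ = 2.1265 × 0.8100 × 0.3567 = 0.6144.
cos φ cos δ sin H_s = 0.5864 × 0.9342 × 0.8495 = 0.4654.
Q̄ = (1365/π) × (0.6144 + 0.4654) = 434.49 × 1.0798 = 469.16 W/m².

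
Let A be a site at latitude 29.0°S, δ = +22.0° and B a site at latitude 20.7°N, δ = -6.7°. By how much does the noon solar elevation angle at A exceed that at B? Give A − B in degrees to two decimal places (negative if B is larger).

-23.60°

A: 90° − |-29.0 − (22.0)| = 39.00°.
B: 90° − |20.7 − (-6.7)| = 62.60°.
A − B = 39.00 − 62.60 = -23.60°.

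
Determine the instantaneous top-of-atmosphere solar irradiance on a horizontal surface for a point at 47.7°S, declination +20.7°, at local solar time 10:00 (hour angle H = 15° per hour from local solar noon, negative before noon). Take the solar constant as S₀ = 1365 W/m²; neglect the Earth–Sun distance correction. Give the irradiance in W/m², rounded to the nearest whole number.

Hour angle H = 15° × (10 − 12) = -30.00°.
cos θ_z = sin φ sin δ + cos φ cos δ cos H = (-0.7396)(0.3535) + (0.6730)(0.9354)(0.8660) = 0.2837.
Top-of-atmosphere irradiance = S₀ cos θ_z = 1365 × 0.2837 = 387.25 W/m².

387 W/m²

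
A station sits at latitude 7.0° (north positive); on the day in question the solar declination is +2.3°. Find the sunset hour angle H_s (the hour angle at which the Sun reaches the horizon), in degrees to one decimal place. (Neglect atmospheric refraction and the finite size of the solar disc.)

cos H_s = −tan(7.0°) · tan(2.3°) = -0.0049, so H_s = arccos(-0.0049) = 90.28°.

90.3°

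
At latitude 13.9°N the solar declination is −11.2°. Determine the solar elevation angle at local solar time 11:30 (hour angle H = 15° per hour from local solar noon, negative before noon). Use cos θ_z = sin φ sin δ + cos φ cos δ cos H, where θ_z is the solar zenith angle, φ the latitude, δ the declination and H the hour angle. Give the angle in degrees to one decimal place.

63.8°

Hour angle H = 15° × (11.5 − 12) = -7.50°.
With φ = 13.9°, δ = -11.2°, H = -7.50°: sin φ sin δ = -0.0467, cos φ cos δ cos H = 0.9441, so cos θ_z = 0.8974.
θ_z = arccos(0.8974) = 26.18°, so the elevation is 90° − 26.18° = 63.82°.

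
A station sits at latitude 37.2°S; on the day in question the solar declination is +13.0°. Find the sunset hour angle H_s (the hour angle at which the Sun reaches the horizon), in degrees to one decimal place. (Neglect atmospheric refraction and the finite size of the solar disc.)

The sunset hour angle satisfies cos H_s = −tan φ tan δ = 0.1752, giving H_s = 79.91°.

79.9°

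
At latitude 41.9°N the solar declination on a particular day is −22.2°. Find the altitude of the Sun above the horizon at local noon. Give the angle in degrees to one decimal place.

At local solar noon the hour angle is zero, so the elevation is 90° − |φ − δ| = 90° − |41.9° − (-22.2°)| = 90° − 64.1° = 25.9°.

25.9°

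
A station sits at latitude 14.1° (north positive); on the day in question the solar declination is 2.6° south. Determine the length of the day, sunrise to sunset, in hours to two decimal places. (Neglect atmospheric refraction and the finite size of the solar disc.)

11.91 hours

The sunset hour angle satisfies cos H_s = −tan φ tan δ = 0.0114, giving H_s = 89.35°.
Day length = 2 H_s / 15° h⁻¹ = 178.70° / 15 = 11.913 h.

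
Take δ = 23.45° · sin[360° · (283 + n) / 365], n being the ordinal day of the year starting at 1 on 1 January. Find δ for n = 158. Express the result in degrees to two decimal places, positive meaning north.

360 × (283 + 158) / 365 = 434.959°; sin(434.959°) = 0.9657.
δ = 23.45 × 0.9657 = 22.646° ≈ +22.65°.

+22.65°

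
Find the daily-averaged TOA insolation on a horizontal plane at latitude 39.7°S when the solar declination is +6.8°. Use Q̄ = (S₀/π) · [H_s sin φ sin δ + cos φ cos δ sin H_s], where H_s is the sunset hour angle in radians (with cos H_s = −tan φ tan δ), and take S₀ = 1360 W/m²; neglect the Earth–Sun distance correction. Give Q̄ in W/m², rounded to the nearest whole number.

281 W/m²

The sunset hour angle satisfies cos H_s = −tan φ tan δ = 0.0990, giving H_s = 84.32°. In radians, H_s = 1.4717.
H_s sin φ sin δ = 1.4717 × -0.6388 × 0.1184 = -0.1113.
cos φ cos δ sin H_s = 0.7694 × 0.9930 × 0.9951 = 0.7603.
Q̄ = (1360/π) × (-0.1113 + 0.7603) = 432.90 × 0.6490 = 280.95 W/m².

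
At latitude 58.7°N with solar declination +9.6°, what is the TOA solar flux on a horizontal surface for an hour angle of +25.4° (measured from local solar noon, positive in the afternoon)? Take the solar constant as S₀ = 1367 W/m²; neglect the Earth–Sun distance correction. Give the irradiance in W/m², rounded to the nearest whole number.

827 W/m²

cos θ_z = sin φ sin δ + cos φ cos δ cos H = (0.8545)(0.1668) + (0.5195)(0.9860)(0.9033) = 0.6052.
Top-of-atmosphere irradiance = S₀ cos θ_z = 1367 × 0.6052 = 827.31 W/m².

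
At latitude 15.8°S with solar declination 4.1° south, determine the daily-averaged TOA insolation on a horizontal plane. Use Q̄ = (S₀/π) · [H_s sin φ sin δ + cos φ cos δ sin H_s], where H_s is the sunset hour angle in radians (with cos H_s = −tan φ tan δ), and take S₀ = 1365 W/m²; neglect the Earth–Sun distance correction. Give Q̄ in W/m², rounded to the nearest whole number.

430 W/m²

The sunset hour angle satisfies cos H_s = −tan φ tan δ = -0.0203, giving H_s = 91.16°. In radians, H_s = 1.5910.
H_s sin φ sin δ = 1.5910 × -0.2723 × -0.0715 = 0.0310.
cos φ cos δ sin H_s = 0.9622 × 0.9974 × 0.9998 = 0.9595.
Q̄ = (1365/π) × (0.0310 + 0.9595) = 434.49 × 0.9905 = 430.36 W/m².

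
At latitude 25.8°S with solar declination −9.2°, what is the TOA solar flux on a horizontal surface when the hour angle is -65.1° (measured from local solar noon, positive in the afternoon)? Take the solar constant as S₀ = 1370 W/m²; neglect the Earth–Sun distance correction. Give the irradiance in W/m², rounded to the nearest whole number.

cos θ_z = sin(-25.8°) sin(-9.2°) + cos(-25.8°) cos(-9.2°) cos(-65.10°) = 0.0696 + 0.3742 = 0.4438.
Top-of-atmosphere irradiance = S₀ cos θ_z = 1370 × 0.4438 = 608.01 W/m².

608 W/m²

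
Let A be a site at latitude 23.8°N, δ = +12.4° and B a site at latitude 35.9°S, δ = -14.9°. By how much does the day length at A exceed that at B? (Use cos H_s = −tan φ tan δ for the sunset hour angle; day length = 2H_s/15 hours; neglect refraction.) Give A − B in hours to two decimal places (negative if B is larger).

-0.74 h

A: H_s = arccos(−tan 23.8° · tan 12.4°) = 95.56°, so 2H_s/15 = 12.7413 h.
B: H_s = arccos(−tan -35.9° · tan -14.9°) = 101.11°, so 2H_s/15 = 13.4813 h.
A − B = 12.7413 − 13.4813 = -0.7400 h.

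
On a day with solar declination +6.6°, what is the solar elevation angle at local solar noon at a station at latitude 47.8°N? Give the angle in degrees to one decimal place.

48.8°

At local solar noon the hour angle is zero, so the elevation is 90° − |φ − δ| = 90° − |47.8° − (6.6°)| = 90° − 41.2° = 48.8°.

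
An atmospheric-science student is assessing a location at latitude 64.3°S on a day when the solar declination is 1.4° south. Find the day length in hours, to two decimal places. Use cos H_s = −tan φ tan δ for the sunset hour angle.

12.39 hours

−tan φ tan δ = −(-2.0778)(-0.0244) = -0.0507; H_s = arccos(-0.0507) = 92.91°.
Day length = 2 H_s / 15° h⁻¹ = 185.82° / 15 = 12.388 h.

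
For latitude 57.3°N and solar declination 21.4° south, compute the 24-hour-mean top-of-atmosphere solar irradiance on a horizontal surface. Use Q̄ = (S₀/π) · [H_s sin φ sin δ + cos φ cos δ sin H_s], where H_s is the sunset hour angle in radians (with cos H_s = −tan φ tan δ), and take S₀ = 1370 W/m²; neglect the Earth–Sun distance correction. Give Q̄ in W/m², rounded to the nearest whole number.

51 W/m²

The sunset hour angle satisfies cos H_s = −tan φ tan δ = 0.6104, giving H_s = 52.38°. In radians, H_s = 0.9142.
H_s sin φ sin δ = 0.9142 × 0.8415 × -0.3649 = -0.2807.
cos φ cos δ sin H_s = 0.5402 × 0.9311 × 0.7921 = 0.3984.
Q̄ = (1370/π) × (-0.2807 + 0.3984) = 436.08 × 0.1177 = 51.33 W/m².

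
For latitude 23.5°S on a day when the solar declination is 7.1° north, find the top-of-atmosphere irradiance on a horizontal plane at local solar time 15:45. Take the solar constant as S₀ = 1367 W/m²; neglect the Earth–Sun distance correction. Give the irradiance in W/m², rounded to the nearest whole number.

624 W/m²

Hour angle H = 15° × (15.75 − 12) = 56.25°.
cos θ_z = sin(-23.5°) sin(7.1°) + cos(-23.5°) cos(7.1°) cos(56.25°) = -0.0493 + 0.5056 = 0.4563.
Top-of-atmosphere irradiance = S₀ cos θ_z = 1367 × 0.4563 = 623.76 W/m².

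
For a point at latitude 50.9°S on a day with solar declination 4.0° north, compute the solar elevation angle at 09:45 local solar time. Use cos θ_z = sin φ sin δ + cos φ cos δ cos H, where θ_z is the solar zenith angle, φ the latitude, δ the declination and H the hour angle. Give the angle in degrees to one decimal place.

Hour angle H = 15° × (9.75 − 12) = -33.75°.
cos θ_z = sin φ sin δ + cos φ cos δ cos H = (-0.7760)(0.0698) + (0.6307)(0.9976)(0.8315) = 0.4690.
θ_z = arccos(0.4690) = 62.03°, so the elevation is 90° − 62.03° = 27.97°.

28.0°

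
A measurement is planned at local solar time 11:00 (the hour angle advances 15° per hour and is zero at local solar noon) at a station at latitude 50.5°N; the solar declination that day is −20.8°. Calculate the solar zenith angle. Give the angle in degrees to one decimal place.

72.5°

Hour angle H = 15° × (11 − 12) = -15.00°.
cos θ_z = sin φ sin δ + cos φ cos δ cos H = (0.7716)(-0.3551) + (0.6361)(0.9348)(0.9659) = 0.3004.
θ_z = arccos(0.3004) = 72.52°.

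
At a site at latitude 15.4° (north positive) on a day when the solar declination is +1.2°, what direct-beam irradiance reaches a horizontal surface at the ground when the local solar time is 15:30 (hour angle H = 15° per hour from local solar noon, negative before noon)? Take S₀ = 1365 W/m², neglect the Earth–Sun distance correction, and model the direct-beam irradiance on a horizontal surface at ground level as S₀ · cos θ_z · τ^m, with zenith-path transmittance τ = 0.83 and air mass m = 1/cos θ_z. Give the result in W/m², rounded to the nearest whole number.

590 W/m²

Hour angle H = 15° × (15.5 − 12) = 52.50°.
cos θ_z = sin(15.4°) sin(1.2°) + cos(15.4°) cos(1.2°) cos(52.50°) = 0.0056 + 0.5868 = 0.5924.
Air mass m = 1/cos θ_z = 1/0.5924 = 1.688; τ^m = 0.83^1.688 = 0.7301.
Surface direct beam = 1365 × 0.5924 × 0.7301 = 590.38 W/m².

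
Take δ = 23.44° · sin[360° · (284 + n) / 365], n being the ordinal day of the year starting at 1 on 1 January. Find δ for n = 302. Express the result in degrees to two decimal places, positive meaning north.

360 × (284 + 302) / 365 = 577.973°; sin(577.973°) = -0.6153.
δ = 23.44 × -0.6153 = -14.423° ≈ -14.42°.

-14.42°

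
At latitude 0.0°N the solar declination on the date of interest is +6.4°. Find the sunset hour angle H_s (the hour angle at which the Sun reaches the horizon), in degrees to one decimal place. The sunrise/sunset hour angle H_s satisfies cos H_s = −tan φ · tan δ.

The sunset hour angle satisfies cos H_s = −tan φ tan δ = 0.0000, giving H_s = 90.00°.

90.0°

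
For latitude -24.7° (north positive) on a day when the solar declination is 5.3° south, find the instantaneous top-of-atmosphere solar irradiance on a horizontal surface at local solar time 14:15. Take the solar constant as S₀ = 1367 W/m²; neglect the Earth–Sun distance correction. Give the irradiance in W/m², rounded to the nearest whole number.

1081 W/m²

Hour angle H = 15° × (14.25 − 12) = 33.75°.
cos θ_z = sin φ sin δ + cos φ cos δ cos H = (-0.4179)(-0.0924) + (0.9085)(0.9957)(0.8315) = 0.7908.
Top-of-atmosphere irradiance = S₀ cos θ_z = 1367 × 0.7908 = 1081.02 W/m².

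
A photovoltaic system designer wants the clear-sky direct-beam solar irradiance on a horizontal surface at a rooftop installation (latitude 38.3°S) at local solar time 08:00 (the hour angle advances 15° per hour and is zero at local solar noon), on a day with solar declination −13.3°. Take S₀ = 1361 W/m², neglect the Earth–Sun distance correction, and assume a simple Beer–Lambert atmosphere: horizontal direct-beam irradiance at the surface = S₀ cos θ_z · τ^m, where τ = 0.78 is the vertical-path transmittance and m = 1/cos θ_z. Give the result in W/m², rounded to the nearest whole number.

Hour angle H = 15° × (8 − 12) = -60.00°.
With φ = -38.3°, δ = -13.3°, H = -60.00°: sin φ sin δ = 0.1426, cos φ cos δ cos H = 0.3819, so cos θ_z = 0.5245.
Air mass m = 1/cos θ_z = 1/0.5245 = 1.907; τ^m = 0.78^1.907 = 0.6226.
Surface direct beam = 1361 × 0.5245 × 0.6226 = 444.44 W/m².

444 W/m²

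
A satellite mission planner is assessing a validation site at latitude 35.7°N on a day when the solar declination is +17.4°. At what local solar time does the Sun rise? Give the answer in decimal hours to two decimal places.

−tan φ tan δ = −(0.7186)(0.3134) = -0.2252; H_s = arccos(-0.2252) = 103.01°.
Sunrise is at 12 − H_s/15 = 12 − 6.867 = 5.133 h local solar time.

5.13 h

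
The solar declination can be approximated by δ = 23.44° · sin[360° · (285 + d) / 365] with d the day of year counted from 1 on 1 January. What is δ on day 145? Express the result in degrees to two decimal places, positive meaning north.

+21.09°

360 × (285 + 145) / 365 = 424.110°; sin(424.110°) = 0.8996.
δ = 23.44 × 0.8996 = 21.087° ≈ +21.09°.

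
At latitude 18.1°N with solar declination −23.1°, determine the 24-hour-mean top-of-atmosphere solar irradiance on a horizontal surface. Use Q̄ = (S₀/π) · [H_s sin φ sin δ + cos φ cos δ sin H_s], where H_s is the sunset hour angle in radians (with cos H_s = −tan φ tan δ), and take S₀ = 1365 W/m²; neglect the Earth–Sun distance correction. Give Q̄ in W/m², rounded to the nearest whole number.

cos H_s = −tan(18.1°) · tan(-23.1°) = 0.1394, so H_s = arccos(0.1394) = 81.99°. In radians, H_s = 1.4310.
H_s sin φ sin δ = 1.4310 × 0.3107 × -0.3923 = -0.1744.
cos φ cos δ sin H_s = 0.9505 × 0.9198 × 0.9902 = 0.8657.
Q̄ = (1365/π) × (-0.1744 + 0.8657) = 434.49 × 0.6913 = 300.36 W/m².

300 W/m²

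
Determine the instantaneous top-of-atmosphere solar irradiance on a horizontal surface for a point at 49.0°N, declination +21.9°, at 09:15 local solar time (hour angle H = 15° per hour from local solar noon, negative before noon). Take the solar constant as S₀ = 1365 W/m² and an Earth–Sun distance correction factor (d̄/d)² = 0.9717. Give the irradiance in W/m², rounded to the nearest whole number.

Hour angle H = 15° × (9.25 − 12) = -41.25°.
cos θ_z = sin φ sin δ + cos φ cos δ cos H = (0.7547)(0.3730) + (0.6561)(0.9278)(0.7518) = 0.7391.
Top-of-atmosphere irradiance = S₀ (d̄/d)² cos θ_z = 1365 × 0.9717 × 0.7391 = 980.32 W/m².

980 W/m²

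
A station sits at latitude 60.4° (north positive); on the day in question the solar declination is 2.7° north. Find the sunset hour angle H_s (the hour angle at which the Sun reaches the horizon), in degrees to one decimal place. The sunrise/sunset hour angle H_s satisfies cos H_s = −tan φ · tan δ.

cos H_s = −tan(60.4°) · tan(2.7°) = -0.0830, so H_s = arccos(-0.0830) = 94.76°.

94.8°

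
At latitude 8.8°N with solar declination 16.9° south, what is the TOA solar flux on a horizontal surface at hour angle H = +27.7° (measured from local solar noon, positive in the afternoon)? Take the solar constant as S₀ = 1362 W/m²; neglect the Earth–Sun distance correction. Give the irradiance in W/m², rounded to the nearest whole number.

1080 W/m²

cos θ_z = sin(8.8°) sin(-16.9°) + cos(8.8°) cos(-16.9°) cos(27.70°) = -0.0445 + 0.8372 = 0.7927.
Top-of-atmosphere irradiance = S₀ cos θ_z = 1362 × 0.7927 = 1079.66 W/m².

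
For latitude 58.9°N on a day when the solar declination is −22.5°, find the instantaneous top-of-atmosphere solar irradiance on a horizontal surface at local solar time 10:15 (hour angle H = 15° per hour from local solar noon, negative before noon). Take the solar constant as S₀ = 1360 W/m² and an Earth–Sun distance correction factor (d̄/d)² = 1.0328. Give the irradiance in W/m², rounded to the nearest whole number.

Hour angle H = 15° × (10.25 − 12) = -26.25°.
With φ = 58.9°, δ = -22.5°, H = -26.25°: sin φ sin δ = -0.3277, cos φ cos δ cos H = 0.4280, so cos θ_z = 0.1003.
Top-of-atmosphere irradiance = S₀ (d̄/d)² cos θ_z = 1360 × 1.0328 × 0.1003 = 140.88 W/m².

141 W/m²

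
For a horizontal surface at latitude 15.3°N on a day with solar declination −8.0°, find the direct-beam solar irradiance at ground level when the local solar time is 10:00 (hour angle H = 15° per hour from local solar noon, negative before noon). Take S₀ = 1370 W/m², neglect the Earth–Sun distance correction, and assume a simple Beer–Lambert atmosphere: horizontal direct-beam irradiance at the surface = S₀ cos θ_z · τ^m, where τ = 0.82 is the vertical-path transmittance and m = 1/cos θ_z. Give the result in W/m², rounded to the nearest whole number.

843 W/m²

Hour angle H = 15° × (10 − 12) = -30.00°.
With φ = 15.3°, δ = -8.0°, H = -30.00°: sin φ sin δ = -0.0367, cos φ cos δ cos H = 0.8272, so cos θ_z = 0.7905.
Air mass m = 1/cos θ_z = 1/0.7905 = 1.265; τ^m = 0.82^1.265 = 0.7780.
Surface direct beam = 1370 × 0.7905 × 0.7780 = 842.56 W/m².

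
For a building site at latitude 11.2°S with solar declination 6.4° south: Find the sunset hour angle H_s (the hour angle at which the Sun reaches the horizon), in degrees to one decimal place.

The sunset hour angle satisfies cos H_s = −tan φ tan δ = -0.0222, giving H_s = 91.27°.

91.3°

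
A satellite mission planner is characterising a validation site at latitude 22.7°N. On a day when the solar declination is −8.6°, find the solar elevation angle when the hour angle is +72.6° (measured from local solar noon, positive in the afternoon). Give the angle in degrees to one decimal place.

12.4°

With φ = 22.7°, δ = -8.6°, H = 72.60°: sin φ sin δ = -0.0577, cos φ cos δ cos H = 0.2728, so cos θ_z = 0.2151.
θ_z = arccos(0.2151) = 77.58°, so the elevation is 90° − 77.58° = 12.42°.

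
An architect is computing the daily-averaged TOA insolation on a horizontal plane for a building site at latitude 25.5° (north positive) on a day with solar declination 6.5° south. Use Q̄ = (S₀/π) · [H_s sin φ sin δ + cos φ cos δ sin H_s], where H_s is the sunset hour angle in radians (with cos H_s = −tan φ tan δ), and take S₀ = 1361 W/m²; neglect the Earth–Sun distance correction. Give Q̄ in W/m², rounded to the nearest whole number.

356 W/m²

−tan φ tan δ = −(0.4770)(-0.1139) = 0.0543; H_s = arccos(0.0543) = 86.89°. In radians, H_s = 1.5165.
H_s sin φ sin δ = 1.5165 × 0.4305 × -0.1132 = -0.0739.
cos φ cos δ sin H_s = 0.9026 × 0.9936 × 0.9985 = 0.8955.
Q̄ = (1361/π) × (-0.0739 + 0.8955) = 433.22 × 0.8216 = 355.93 W/m².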